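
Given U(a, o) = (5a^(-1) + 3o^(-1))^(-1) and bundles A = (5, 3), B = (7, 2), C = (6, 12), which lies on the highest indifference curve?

Evaluate utility at each bundle:
U(A) = 0.500.
U(B) = 0.452.
U(C) = 0.923.
Highest utility is C, so C ≻ A ≻ B.

Bundle C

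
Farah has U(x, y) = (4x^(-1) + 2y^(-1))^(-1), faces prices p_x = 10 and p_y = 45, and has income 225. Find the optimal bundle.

x* = 9, y* = 3

For CES with ρ = -1, MRS = (4/2)·(y/x)^2.
Tangency: set MRS = p_x/p_y = 10/45 = 2/9.
So (y/x)^2 = 1/9; taking the square root, y/x = 1/3, i.e. y = (1/3)·x.
Substitute into the budget 10·x + 45·y = 225: 25·x = 225, so x* = 9 and y* = (1/3)·9 = 3.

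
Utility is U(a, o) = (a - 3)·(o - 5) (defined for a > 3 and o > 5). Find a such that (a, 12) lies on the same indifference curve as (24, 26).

U(24, 26) = 441.
Set U(a, 12) = 441 and solve.
With o = 12: (12 − 5) = 7, so (a − 3) = 441/7 = 63.
So a = 3 + 63 = 66.
Check: U(66, 12) = 441.

a = 66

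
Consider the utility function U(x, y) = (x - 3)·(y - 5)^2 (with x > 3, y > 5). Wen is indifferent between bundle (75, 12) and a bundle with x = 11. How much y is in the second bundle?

y = 26

U(75, 12) = 3528.
Set U(11, y) = 3528 and solve.
With x = 11: (11 − 3) = 8, so (y − 5)^2 = 3528/8 = 441.
Taking the square root (with y > 5): y − 5 = 21, so y = 26.
Check: U(11, 26) = 3528.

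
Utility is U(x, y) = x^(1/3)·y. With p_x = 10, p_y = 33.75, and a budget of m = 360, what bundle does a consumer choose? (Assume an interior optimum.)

MU_x = 1/3·x^(-2/3)·y and MU_y = x^(1/3).
MRS = MU_x/MU_y = (1/3)·y/x.
Tangency: set MRS = p_x/p_y = 10/33.75 = 8/27.
So (1/3)·y/x = 8/27, i.e. y = (8/9)·x.
Substitute into the budget 10·x + 33.75·y = 360: 40·x = 360, so x* = 9.
Then y* = (8/9)·9 = 8.

x* = 9, y* = 8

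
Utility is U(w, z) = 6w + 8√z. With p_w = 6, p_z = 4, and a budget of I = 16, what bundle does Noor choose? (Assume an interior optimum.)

MU_w = 6, MU_z = 8/(2√z).
MRS = 6 ÷ (8/(2√z)).
Tangency: set MRS = p_w/p_z = 6/4 = 1.5.
MRS depends only on z: 1.5·√z = 1.5 ⇒ √z = 1.5/1.5 = 1 ⇒ z* = 1.
From the budget, 6·w = 16 − 4·1 = 12, so w* = 2.

w* = 2, z* = 1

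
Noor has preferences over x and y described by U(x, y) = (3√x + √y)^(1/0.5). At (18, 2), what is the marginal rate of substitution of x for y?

MRS = 1

For CES with ρ = 0.5, MRS = (3/1)·√(y/x).
At (18, 2): MRS = 1.
So at (18, 2) the consumer would give up 1 units of y for one more unit of x.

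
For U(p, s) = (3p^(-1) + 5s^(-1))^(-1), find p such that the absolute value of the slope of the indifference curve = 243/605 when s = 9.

p = 11

For CES with ρ = -1, MRS = (3/5)·(s/p)^2.
Setting (3/5)·(9/p)^2 = 243/605 gives (9/p)^2 = 81/121, so 9/p = 9/11 and p = 11.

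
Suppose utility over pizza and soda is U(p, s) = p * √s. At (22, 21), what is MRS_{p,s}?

MRS = 21/11

MU_p = √s and MU_s = 0.5·p·s^(-0.5).
MRS = MU_p/MU_s = (2)·s/p.
At (22, 21): MRS = 21/11.
The indifference curve has slope −21/11 at this bundle.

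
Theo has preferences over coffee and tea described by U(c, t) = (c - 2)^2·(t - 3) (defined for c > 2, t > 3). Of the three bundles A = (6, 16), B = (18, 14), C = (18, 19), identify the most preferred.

Bundle C

Evaluate utility at each bundle:
U(A) = 208.
U(B) = 2816.
U(C) = 4096.
Highest utility is C, so C ≻ B ≻ A.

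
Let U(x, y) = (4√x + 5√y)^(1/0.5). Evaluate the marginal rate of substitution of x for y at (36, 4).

For CES with ρ = 0.5, MRS = (4/5)·√(y/x).
At (36, 4): MRS = 4/15.
That is, one extra unit of x is worth 4/15 units of y at the margin.

MRS = 4/15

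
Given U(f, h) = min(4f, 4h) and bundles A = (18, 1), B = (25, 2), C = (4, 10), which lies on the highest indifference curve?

Evaluate utility at each bundle:
U(A) = 4.
U(B) = 8.
U(C) = 16.
Highest utility is C, so C ≻ B ≻ A.

Bundle C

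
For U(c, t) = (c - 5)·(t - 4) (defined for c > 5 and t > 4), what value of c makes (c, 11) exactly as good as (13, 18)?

U(13, 18) = 112.
Set U(c, 11) = 112 and solve.
With t = 11: (11 − 4) = 7, so (c − 5) = 112/7 = 16.
So c = 5 + 16 = 21.
Check: U(21, 11) = 112.

c = 21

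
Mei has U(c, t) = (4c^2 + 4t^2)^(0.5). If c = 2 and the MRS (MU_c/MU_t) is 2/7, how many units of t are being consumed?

For CES with ρ = 2, MRS = (t/c)^(-1).
Setting (t/2)^(-1) = 2/7 gives t/2 = 3.5 and t = 7.

t = 7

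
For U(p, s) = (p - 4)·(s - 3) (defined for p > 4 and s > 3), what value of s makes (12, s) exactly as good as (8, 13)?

U(8, 13) = 40.
Set U(12, s) = 40 and solve.
With p = 12: (12 − 4) = 8, so (s − 3) = 40/8 = 5.
So s = 3 + 5 = 8.
Check: U(12, 8) = 40.

s = 8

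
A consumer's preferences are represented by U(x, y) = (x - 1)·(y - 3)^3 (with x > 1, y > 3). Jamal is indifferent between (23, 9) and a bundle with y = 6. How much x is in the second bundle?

U(23, 9) = 4752.
Set U(x, 6) = 4752 and solve.
With y = 6: (6 − 3)^3 = 27, so (x − 1) = 4752/27 = 176.
So x = 1 + 176 = 177.
Check: U(177, 6) = 4752.

x = 177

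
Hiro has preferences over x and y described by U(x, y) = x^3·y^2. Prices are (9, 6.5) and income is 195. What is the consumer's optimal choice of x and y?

MU_x = 3·x^2·y^2 and MU_y = 2·x^3·y.
MRS = MU_x/MU_y = (3/2)·y/x.
Tangency: set MRS = p_x/p_y = 9/6.5 = 18/13.
So (3/2)·y/x = 18/13, i.e. y = (12/13)·x.
Substitute into the budget 9·x + 6.5·y = 195: 15·x = 195, so x* = 13.
Then y* = (12/13)·13 = 12.

x* = 13, y* = 12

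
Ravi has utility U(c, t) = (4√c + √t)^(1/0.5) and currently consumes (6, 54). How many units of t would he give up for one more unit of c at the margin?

For CES with ρ = 0.5, MRS = (4/1)·√(t/c).
At (6, 54): MRS = 12.
The indifference curve has slope −12 at this bundle.

MRS = 12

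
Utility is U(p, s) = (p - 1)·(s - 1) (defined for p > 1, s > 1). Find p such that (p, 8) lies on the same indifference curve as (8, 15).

p = 15

U(8, 15) = 98.
Set U(p, 8) = 98 and solve.
With s = 8: (8 − 1) = 7, so (p − 1) = 98/7 = 14.
So p = 1 + 14 = 15.
Check: U(15, 8) = 98.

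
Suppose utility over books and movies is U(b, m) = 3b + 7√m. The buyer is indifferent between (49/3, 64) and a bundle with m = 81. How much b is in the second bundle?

U(49/3, 64) = 105.
Set U(b, 81) = 105 and solve.
With m = 81: √81 = 9, so 3b = 105 − 7·9 = 42 and b = 14.
Check: U(14, 81) = 105.

b = 14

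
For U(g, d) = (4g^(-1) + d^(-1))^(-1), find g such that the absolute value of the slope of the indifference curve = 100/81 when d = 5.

For CES with ρ = -1, MRS = (4/1)·(d/g)^2.
Setting (4/1)·(5/g)^2 = 100/81 gives (5/g)^2 = 25/81, so 5/g = 5/9 and g = 9.

g = 9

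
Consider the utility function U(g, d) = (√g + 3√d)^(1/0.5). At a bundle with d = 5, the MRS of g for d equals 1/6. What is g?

For CES with ρ = 0.5, MRS = (1/3)·√(d/g).
Setting (1/3)·√(5/g) = 1/6 gives √(5/g) = 0.5, so 5/g = 0.25 and g = 20.

g = 20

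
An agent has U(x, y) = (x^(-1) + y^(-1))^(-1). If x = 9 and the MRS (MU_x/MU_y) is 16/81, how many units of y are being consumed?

y = 4

For CES with ρ = -1, MRS = (y/x)^2.
Setting (y/9)^2 = 16/81 gives y/9 = 4/9 and y = 4.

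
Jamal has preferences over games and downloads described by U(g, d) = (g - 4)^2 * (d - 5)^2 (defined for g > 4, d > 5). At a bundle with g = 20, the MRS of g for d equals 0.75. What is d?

MU_g = 2·(g−4)·(d−5)^2, MU_d = 2·(g−4)^2·(d−5).
MRS = (d−5)/(g−4).
Substitute g = 20: MRS = (d − 5)/16. Setting this equal to 0.75 gives d − 5 = 0.75·16 = 12, so d = 17.

d = 17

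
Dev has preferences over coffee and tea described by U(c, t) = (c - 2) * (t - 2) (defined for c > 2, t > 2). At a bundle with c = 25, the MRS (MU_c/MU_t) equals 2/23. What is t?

t = 4

MU_c = (t−2), MU_t = (c−2).
MRS = (t−2)/(c−2).
Substitute c = 25: MRS = (t − 2)/23. Setting this equal to 2/23 gives t − 2 = (2/23)·23 = 2, so t = 4.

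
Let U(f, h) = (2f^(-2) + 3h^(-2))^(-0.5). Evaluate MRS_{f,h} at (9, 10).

For CES with ρ = -2, MRS = (2/3)·(h/f)^3.
At (9, 10): MRS = 2000/2187.
So at (9, 10) the consumer would give up 2000/2187 units of h for one more unit of f.

MRS = 2000/2187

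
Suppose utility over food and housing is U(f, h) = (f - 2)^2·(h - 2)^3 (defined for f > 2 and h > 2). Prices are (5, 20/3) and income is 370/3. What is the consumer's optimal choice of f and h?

MU_f = 2·(f−2)·(h−2)^3, MU_h = 3·(f−2)^2·(h−2)^2.
MRS = (2/3)·(h−2)/(f−2).
Tangency: set MRS = p_f/p_h = 5/(20/3) = 0.75.
So (2/3)·(h − 2)/(f − 2) = 0.75, i.e. (h − 2) = 1.125·(f − 2).
Rewrite the budget in excess-of-subsistence terms: 5·(f − 2) + (20/3)·(h − 2) = 370/3 − 5·2 − (20/3)·2 = 100.
Substituting, 12.5·(f − 2) = 100, so f − 2 = 8 and f* = 10.
Then h − 2 = 1.125·8 = 9, so h* = 11.

f* = 10, h* = 11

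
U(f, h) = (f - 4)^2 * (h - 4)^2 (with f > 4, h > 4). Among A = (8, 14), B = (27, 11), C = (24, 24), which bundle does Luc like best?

Bundle C

Evaluate utility at each bundle:
U(A) = 1600.
U(B) = 25921.
U(C) = 160000.
Highest utility is C, so C ≻ B ≻ A.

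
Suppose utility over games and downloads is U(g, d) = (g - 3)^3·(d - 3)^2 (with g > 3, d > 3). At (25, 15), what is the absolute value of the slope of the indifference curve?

MU_g = 3·(g−3)^2·(d−3)^2, MU_d = 2·(g−3)^3·(d−3).
MRS = (3/2)·(d−3)/(g−3).
At (25, 15): MRS = 9/11.
That is, one extra unit of g is worth 9/11 units of d at the margin.

MRS = 9/11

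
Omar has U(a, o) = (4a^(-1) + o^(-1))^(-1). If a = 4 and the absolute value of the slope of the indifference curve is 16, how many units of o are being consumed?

o = 8

For CES with ρ = -1, MRS = (4/1)·(o/a)^2.
Setting (4/1)·(o/4)^2 = 16 gives (o/4)^2 = 4, so o/4 = 2 and o = 8.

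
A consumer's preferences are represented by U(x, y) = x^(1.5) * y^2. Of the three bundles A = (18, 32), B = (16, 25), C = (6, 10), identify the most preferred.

Bundle A

Evaluate utility at each bundle:
U(A) = 78200.353.
U(B) = 40000.000.
U(C) = 1469.694.
Highest utility is A, so A ≻ B ≻ C.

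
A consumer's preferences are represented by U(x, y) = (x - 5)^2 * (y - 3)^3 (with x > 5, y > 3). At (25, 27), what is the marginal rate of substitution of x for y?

MU_x = 2·(x−5)·(y−3)^3, MU_y = 3·(x−5)^2·(y−3)^2.
MRS = (2/3)·(y−3)/(x−5).
At (25, 27): MRS = 0.8.
So at (25, 27) the consumer would give up 0.8 units of y for one more unit of x.

MRS = 0.8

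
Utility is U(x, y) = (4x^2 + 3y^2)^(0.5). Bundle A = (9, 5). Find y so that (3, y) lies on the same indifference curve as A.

U depends on (x, y) only through S = 4x^2 + 3y^2, so equal utility means equal S. At (9, 5): S = 399.
With x = 3: 4·3^2 = 36, so 3y^2 = 399 − 36 = 363, i.e. y^2 = 121.
Hence y = √121 = 11.
Check: U(3, 11) = 19.975.

y = 11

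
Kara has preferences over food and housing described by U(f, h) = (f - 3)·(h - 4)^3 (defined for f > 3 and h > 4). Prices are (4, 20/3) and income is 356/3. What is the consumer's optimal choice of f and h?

f* = 8, h* = 13

MU_f = (h−4)^3, MU_h = 3·(f−3)·(h−4)^2.
MRS = (1/3)·(h−4)/(f−3).
Tangency: set MRS = p_f/p_h = 4/(20/3) = 0.6.
So (1/3)·(h − 4)/(f − 3) = 0.6, i.e. (h − 4) = 1.8·(f − 3).
Rewrite the budget in excess-of-subsistence terms: 4·(f − 3) + (20/3)·(h − 4) = 356/3 − 4·3 − (20/3)·4 = 80.
Substituting, 16·(f − 3) = 80, so f − 3 = 5 and f* = 8.
Then h − 4 = 1.8·5 = 9, so h* = 13.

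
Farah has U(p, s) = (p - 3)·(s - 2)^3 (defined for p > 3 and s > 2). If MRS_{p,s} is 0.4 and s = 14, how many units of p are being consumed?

p = 13

MU_p = (s−2)^3, MU_s = 3·(p−3)·(s−2)^2.
MRS = (1/3)·(s−2)/(p−3).
Substitute s = 14: MRS = 4/(p − 3). Setting this equal to 0.4 gives p − 3 = 4/0.4 = 10, so p = 13.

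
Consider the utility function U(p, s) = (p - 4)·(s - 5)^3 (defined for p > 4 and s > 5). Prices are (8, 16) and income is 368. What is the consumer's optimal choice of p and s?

MU_p = (s−5)^3, MU_s = 3·(p−4)·(s−5)^2.
MRS = (1/3)·(s−5)/(p−4).
Tangency: set MRS = p_p/p_s = 8/16 = 0.5.
So (1/3)·(s − 5)/(p − 4) = 0.5, i.e. (s − 5) = 1.5·(p − 4).
Rewrite the budget in excess-of-subsistence terms: 8·(p − 4) + 16·(s − 5) = 368 − 8·4 − 16·5 = 256.
Substituting, 32·(p − 4) = 256, so p − 4 = 8 and p* = 12.
Then s − 5 = 1.5·8 = 12, so s* = 17.

p* = 12, s* = 17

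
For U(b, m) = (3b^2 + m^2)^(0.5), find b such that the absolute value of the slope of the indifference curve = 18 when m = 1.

For CES with ρ = 2, MRS = (3/1)·(m/b)^(-1).
Setting (3/1)·(1/b)^(-1) = 18 gives (1/b)^(-1) = 6, so 1/b = 1/6 and b = 6.

b = 6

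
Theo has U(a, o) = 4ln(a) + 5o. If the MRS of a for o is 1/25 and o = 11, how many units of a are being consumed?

MU_a = 4/a, MU_o = 5.
MRS = 4/a ÷ 5.
MRS depends only on a: 0.8/a = 1/25 ⇒ a = 0.8/(1/25) = 20.

a = 20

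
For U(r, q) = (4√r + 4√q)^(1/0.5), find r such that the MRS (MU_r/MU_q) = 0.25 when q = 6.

r = 96

For CES with ρ = 0.5, MRS = √(q/r).
Setting √(6/r) = 0.25 gives 6/r = 1/16 and r = 96.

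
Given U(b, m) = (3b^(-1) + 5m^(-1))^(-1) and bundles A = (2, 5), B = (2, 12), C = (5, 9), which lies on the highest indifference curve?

Bundle C

Evaluate utility at each bundle:
U(A) = 0.400.
U(B) = 0.522.
U(C) = 0.865.
Highest utility is C, so C ≻ B ≻ A.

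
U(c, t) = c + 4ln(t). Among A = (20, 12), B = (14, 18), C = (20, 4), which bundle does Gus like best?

Bundle A

Evaluate utility at each bundle:
U(A) = 29.940.
U(B) = 25.561.
U(C) = 25.545.
Highest utility is A, so A ≻ B ≻ C.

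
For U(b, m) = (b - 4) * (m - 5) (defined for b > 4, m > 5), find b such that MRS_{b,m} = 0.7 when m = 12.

MU_b = (m−5), MU_m = (b−4).
MRS = (m−5)/(b−4).
Substitute m = 12: MRS = 7/(b − 4). Setting this equal to 0.7 gives b − 4 = 7/0.7 = 10, so b = 14.

b = 14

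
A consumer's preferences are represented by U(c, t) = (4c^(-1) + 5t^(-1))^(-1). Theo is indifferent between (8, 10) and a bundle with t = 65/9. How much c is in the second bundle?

c = 13

U depends on (c, t) only through S = 4c^(-1) + 5t^(-1), so equal utility means equal S. At (8, 10): S = 1.
With t = 65/9: 5·(65/9)^(-1) = 9/13, so 4c^(-1) = 1 − 9/13 = 4/13, i.e. c^(-1) = 1/13.
Hence c = 1/(1/13) = 13.
Check: U(13, 65/9) = 1.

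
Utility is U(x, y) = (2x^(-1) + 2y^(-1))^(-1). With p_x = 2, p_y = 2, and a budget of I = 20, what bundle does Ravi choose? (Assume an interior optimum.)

For CES with ρ = -1, MRS = (y/x)^2.
Tangency: set MRS = p_x/p_y = 2/2 = 1.
So (y/x)^2 = 1; taking the square root, y/x = 1, i.e. y = x.
Substitute into the budget 2·x + 2·y = 20: 4·x = 20, so x* = 5 and y* = 5.

x* = 5, y* = 5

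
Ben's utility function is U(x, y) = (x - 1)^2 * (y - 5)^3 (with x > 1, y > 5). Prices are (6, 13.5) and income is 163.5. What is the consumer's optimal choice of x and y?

MU_x = 2·(x−1)·(y−5)^3, MU_y = 3·(x−1)^2·(y−5)^2.
MRS = (2/3)·(y−5)/(x−1).
Tangency: set MRS = p_x/p_y = 6/13.5 = 4/9.
So (2/3)·(y − 5)/(x − 1) = 4/9, i.e. (y − 5) = (2/3)·(x − 1).
Rewrite the budget in excess-of-subsistence terms: 6·(x − 1) + 13.5·(y − 5) = 163.5 − 6·1 − 13.5·5 = 90.
Substituting, 15·(x − 1) = 90, so x − 1 = 6 and x* = 7.
Then y − 5 = (2/3)·6 = 4, so y* = 9.

x* = 7, y* = 9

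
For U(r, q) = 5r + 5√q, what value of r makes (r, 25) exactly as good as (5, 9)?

r = 3

U(5, 9) = 40.
Set U(r, 25) = 40 and solve.
With q = 25: √25 = 5, so 5r = 40 − 5·5 = 15 and r = 3.
Check: U(3, 25) = 40.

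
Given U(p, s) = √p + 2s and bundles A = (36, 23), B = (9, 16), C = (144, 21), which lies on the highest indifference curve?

Bundle C

Evaluate utility at each bundle:
U(A) = 52.000.
U(B) = 35.000.
U(C) = 54.000.
Highest utility is C, so C ≻ A ≻ B.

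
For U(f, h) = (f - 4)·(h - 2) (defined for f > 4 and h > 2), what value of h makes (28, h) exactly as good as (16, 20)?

h = 11

U(16, 20) = 216.
Set U(28, h) = 216 and solve.
With f = 28: (28 − 4) = 24, so (h − 2) = 216/24 = 9.
So h = 2 + 9 = 11.
Check: U(28, 11) = 216.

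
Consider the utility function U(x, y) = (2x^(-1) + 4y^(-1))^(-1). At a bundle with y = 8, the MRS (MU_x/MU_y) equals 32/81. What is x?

For CES with ρ = -1, MRS = (2/4)·(y/x)^2.
Setting (2/4)·(8/x)^2 = 32/81 gives (8/x)^2 = 64/81, so 8/x = 8/9 and x = 9.

x = 9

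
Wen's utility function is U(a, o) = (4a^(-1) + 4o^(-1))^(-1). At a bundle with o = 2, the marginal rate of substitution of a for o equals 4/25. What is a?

For CES with ρ = -1, MRS = (o/a)^2.
Setting (2/a)^2 = 4/25 gives 2/a = 0.4 and a = 5.

a = 5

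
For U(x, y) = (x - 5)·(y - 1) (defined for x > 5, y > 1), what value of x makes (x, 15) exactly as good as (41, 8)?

x = 23

U(41, 8) = 252.
Set U(x, 15) = 252 and solve.
With y = 15: (15 − 1) = 14, so (x − 5) = 252/14 = 18.
So x = 5 + 18 = 23.
Check: U(23, 15) = 252.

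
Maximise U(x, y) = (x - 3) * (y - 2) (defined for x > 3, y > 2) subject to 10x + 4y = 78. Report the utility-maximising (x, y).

MU_x = (y−2), MU_y = (x−3).
MRS = (y−2)/(x−3).
Tangency: set MRS = p_x/p_y = 10/4 = 2.5.
So (y − 2)/(x − 3) = 2.5, i.e. (y − 2) = 2.5·(x − 3).
Rewrite the budget in excess-of-subsistence terms: 10·(x − 3) + 4·(y − 2) = 78 − 10·3 − 4·2 = 40.
Substituting, 20·(x − 3) = 40, so x − 3 = 2 and x* = 5.
Then y − 2 = 2.5·2 = 5, so y* = 7.

x* = 5, y* = 7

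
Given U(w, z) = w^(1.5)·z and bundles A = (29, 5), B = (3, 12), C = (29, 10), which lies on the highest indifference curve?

Bundle C

Evaluate utility at each bundle:
U(A) = 780.849.
U(B) = 62.354.
U(C) = 1561.698.
Highest utility is C, so C ≻ A ≻ B.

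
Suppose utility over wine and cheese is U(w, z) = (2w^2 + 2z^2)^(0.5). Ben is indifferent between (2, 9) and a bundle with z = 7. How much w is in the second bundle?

w = 6

U depends on (w, z) only through S = 2w^2 + 2z^2, so equal utility means equal S. At (2, 9): S = 170.
With z = 7: 2·7^2 = 98, so 2w^2 = 170 − 98 = 72, i.e. w^2 = 36.
Hence w = √36 = 6.
Check: U(6, 7) = 13.0384.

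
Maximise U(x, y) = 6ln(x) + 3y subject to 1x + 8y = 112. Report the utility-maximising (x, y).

x* = 16, y* = 12

MU_x = 6/x, MU_y = 3.
MRS = 6/x ÷ 3.
Tangency: set MRS = p_x/p_y = 1/8 = 0.125.
MRS depends only on x: 2/x = 0.125 ⇒ x* = 2/0.125 = 16.
From the budget, 8·y = 112 − 1·16 = 96, so y* = 12.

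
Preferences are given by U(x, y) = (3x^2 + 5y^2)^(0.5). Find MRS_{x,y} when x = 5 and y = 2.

For CES with ρ = 2, MRS = (3/5)·(y/x)^(-1).
At (5, 2): MRS = 1.5.
So at (5, 2) the consumer would give up 1.5 units of y for one more unit of x.

MRS = 1.5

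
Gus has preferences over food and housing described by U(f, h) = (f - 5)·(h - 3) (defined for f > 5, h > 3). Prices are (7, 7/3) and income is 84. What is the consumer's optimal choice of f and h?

f* = 8, h* = 12

MU_f = (h−3), MU_h = (f−5).
MRS = (h−3)/(f−5).
Tangency: set MRS = p_f/p_h = 7/(7/3) = 3.
So (h − 3)/(f − 5) = 3, i.e. (h − 3) = 3·(f − 5).
Rewrite the budget in excess-of-subsistence terms: 7·(f − 5) + (7/3)·(h − 3) = 84 − 7·5 − (7/3)·3 = 42.
Substituting, 14·(f − 5) = 42, so f − 5 = 3 and f* = 8.
Then h − 3 = 3·3 = 9, so h* = 12.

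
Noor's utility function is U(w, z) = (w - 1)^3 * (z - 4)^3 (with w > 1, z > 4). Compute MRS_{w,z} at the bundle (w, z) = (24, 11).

MRS = 7/23

MU_w = 3·(w−1)^2·(z−4)^3, MU_z = 3·(w−1)^3·(z−4)^2.
MRS = (z−4)/(w−1).
At (24, 11): MRS = 7/23.
The indifference curve has slope −7/23 at this bundle.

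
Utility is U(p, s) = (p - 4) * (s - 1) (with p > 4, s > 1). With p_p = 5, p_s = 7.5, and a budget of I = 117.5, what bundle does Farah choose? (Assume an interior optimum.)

p* = 13, s* = 7

MU_p = (s−1), MU_s = (p−4).
MRS = (s−1)/(p−4).
Tangency: set MRS = p_p/p_s = 5/7.5 = 2/3.
So (s − 1)/(p − 4) = 2/3, i.e. (s − 1) = (2/3)·(p − 4).
Rewrite the budget in excess-of-subsistence terms: 5·(p − 4) + 7.5·(s − 1) = 117.5 − 5·4 − 7.5·1 = 90.
Substituting, 10·(p − 4) = 90, so p − 4 = 9 and p* = 13.
Then s − 1 = (2/3)·9 = 6, so s* = 7.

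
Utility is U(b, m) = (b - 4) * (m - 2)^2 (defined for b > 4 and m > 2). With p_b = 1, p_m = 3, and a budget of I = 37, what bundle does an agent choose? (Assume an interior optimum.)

MU_b = (m−2)^2, MU_m = 2·(b−4)·(m−2).
MRS = (1/2)·(m−2)/(b−4).
Tangency: set MRS = p_b/p_m = 1/3.
So (1/2)·(m − 2)/(b − 4) = 1/3, i.e. (m − 2) = (2/3)·(b − 4).
Rewrite the budget in excess-of-subsistence terms: 1·(b − 4) + 3·(m − 2) = 37 − 1·4 − 3·2 = 27.
Substituting, 3·(b − 4) = 27, so b − 4 = 9 and b* = 13.
Then m − 2 = (2/3)·9 = 6, so m* = 8.

b* = 13, m* = 8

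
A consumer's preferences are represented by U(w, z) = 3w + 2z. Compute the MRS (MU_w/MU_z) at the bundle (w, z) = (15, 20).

MRS = 1.5

MU_w = 3, MU_z = 2, so MRS = 3/2 = 1.5 at every bundle.
At (15, 20): MRS = 1.5.
That is, one extra unit of w is worth 1.5 units of z at the margin.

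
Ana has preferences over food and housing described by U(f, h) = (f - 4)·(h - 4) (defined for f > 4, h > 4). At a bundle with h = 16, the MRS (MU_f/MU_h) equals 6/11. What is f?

f = 26

MU_f = (h−4), MU_h = (f−4).
MRS = (h−4)/(f−4).
Substitute h = 16: MRS = 12/(f − 4). Setting this equal to 6/11 gives f − 4 = 12/(6/11) = 22, so f = 26.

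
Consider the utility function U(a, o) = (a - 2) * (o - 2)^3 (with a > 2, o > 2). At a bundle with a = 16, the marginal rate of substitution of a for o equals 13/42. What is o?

o = 15

MU_a = (o−2)^3, MU_o = 3·(a−2)·(o−2)^2.
MRS = (1/3)·(o−2)/(a−2).
Substitute a = 16: MRS = (o − 2)/42. Setting this equal to 13/42 gives o − 2 = (13/42)·42 = 13, so o = 15.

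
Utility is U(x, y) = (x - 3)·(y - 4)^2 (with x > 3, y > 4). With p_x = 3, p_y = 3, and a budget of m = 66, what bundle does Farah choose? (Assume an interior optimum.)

x* = 8, y* = 14

MU_x = (y−4)^2, MU_y = 2·(x−3)·(y−4).
MRS = (1/2)·(y−4)/(x−3).
Tangency: set MRS = p_x/p_y = 3/3 = 1.
So (1/2)·(y − 4)/(x − 3) = 1, i.e. (y − 4) = 2·(x − 3).
Rewrite the budget in excess-of-subsistence terms: 3·(x − 3) + 3·(y − 4) = 66 − 3·3 − 3·4 = 45.
Substituting, 9·(x − 3) = 45, so x − 3 = 5 and x* = 8.
Then y − 4 = 2·5 = 10, so y* = 14.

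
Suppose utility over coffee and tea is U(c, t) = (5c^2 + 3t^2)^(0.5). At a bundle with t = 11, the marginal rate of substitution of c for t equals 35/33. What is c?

For CES with ρ = 2, MRS = (5/3)·(t/c)^(-1).
Setting (5/3)·(11/c)^(-1) = 35/33 gives (11/c)^(-1) = 7/11, so 11/c = 11/7 and c = 7.

c = 7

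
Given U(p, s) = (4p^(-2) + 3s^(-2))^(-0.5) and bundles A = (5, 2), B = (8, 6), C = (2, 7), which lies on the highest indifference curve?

Bundle B

Evaluate utility at each bundle:
U(A) = 1.048.
U(B) = 2.619.
U(C) = 0.971.
Highest utility is B, so B ≻ A ≻ C.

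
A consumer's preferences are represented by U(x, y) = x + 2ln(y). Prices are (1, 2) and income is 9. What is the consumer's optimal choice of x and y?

MU_x = 1, MU_y = 2/y.
MRS = 1 ÷ (2/y).
Tangency: set MRS = p_x/p_y = 1/2 = 0.5.
MRS depends only on y: 0.5·y = 0.5 ⇒ y* = 0.5/0.5 = 1.
From the budget, 1·x = 9 − 2·1 = 7, so x* = 7.

x* = 7, y* = 1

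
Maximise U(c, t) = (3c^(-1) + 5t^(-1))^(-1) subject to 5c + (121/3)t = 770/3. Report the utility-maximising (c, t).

c* = 11, t* = 5

For CES with ρ = -1, MRS = (3/5)·(t/c)^2.
Tangency: set MRS = p_c/p_t = 5/(121/3) = 15/121.
So (t/c)^2 = 25/121; taking the square root, t/c = 5/11, i.e. t = (5/11)·c.
Substitute into the budget 5·c + (121/3)·t = 770/3: (70/3)·c = 770/3, so c* = 11 and t* = (5/11)·11 = 5.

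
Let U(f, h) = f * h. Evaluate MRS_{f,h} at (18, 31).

MRS = 31/18

MU_f = h and MU_h = f.
MRS = MU_f/MU_h = h/f.
At (18, 31): MRS = 31/18.
The indifference curve has slope −31/18 at this bundle.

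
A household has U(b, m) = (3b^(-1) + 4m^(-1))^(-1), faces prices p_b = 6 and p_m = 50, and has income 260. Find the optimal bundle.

For CES with ρ = -1, MRS = (3/4)·(m/b)^2.
Tangency: set MRS = p_b/p_m = 6/50 = 3/25.
So (m/b)^2 = 4/25; taking the square root, m/b = 0.4, i.e. m = 0.4·b.
Substitute into the budget 6·b + 50·m = 260: 26·b = 260, so b* = 10 and m* = 0.4·10 = 4.

b* = 10, m* = 4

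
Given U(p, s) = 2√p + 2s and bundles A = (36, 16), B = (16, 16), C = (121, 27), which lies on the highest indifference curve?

Bundle C

Evaluate utility at each bundle:
U(A) = 44.000.
U(B) = 40.000.
U(C) = 76.000.
Highest utility is C, so C ≻ A ≻ B.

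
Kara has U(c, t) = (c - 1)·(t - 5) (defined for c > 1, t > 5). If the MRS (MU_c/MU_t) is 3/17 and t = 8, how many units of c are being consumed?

MU_c = (t−5), MU_t = (c−1).
MRS = (t−5)/(c−1).
Substitute t = 8: MRS = 3/(c − 1). Setting this equal to 3/17 gives c − 1 = 3/(3/17) = 17, so c = 18.

c = 18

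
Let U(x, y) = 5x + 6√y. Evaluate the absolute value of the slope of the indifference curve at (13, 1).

MRS = 5/3

MU_x = 5, MU_y = 6/(2√y).
MRS = 5 ÷ (6/(2√y)).
At (13, 1): MRS = 5/3.
So at (13, 1) the consumer would give up 5/3 units of y for one more unit of x.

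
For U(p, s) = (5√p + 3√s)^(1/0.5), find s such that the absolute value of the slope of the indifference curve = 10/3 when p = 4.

For CES with ρ = 0.5, MRS = (5/3)·√(s/p).
Setting (5/3)·√(s/4) = 10/3 gives √(s/4) = 2, so s/4 = 4 and s = 16.

s = 16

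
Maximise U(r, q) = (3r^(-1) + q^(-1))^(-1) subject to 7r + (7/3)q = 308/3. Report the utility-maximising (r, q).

r* = 11, q* = 11

For CES with ρ = -1, MRS = (3/1)·(q/r)^2.
Tangency: set MRS = p_r/p_q = 7/(7/3) = 3.
So (q/r)^2 = 1; taking the square root, q/r = 1, i.e. q = r.
Substitute into the budget 7·r + (7/3)·q = 308/3: (28/3)·r = 308/3, so r* = 11 and q* = 11.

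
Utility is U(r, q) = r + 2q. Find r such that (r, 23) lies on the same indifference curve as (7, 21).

r = 3

U(7, 21) = 49.
Set U(r, 23) = 49 and solve.
r + 2·23 = 49 ⇒ r = 3 ⇒ r = 3.
Check: U(3, 23) = 49.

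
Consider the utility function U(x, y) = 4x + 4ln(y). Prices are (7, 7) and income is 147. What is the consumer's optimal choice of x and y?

x* = 20, y* = 1

MU_x = 4, MU_y = 4/y.
MRS = 4 ÷ (4/y).
Tangency: set MRS = p_x/p_y = 7/7 = 1.
MRS depends only on y: y = 1 ⇒ y* = 1.
From the budget, 7·x = 147 − 7·1 = 140, so x* = 20.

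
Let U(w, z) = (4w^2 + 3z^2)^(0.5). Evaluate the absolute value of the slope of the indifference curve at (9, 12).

MRS = 1

For CES with ρ = 2, MRS = (4/3)·(z/w)^(-1).
At (9, 12): MRS = 1.
The indifference curve has slope −1 at this bundle.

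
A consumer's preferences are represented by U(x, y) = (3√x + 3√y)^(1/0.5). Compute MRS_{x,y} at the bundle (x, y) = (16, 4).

MRS = 0.5

For CES with ρ = 0.5, MRS = √(y/x).
At (16, 4): MRS = 0.5.
The indifference curve has slope −0.5 at this bundle.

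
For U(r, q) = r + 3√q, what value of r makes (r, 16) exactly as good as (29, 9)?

U(29, 9) = 38.
Set U(r, 16) = 38 and solve.
With q = 16: √16 = 4, so r = 38 − 3·4 = 26.
Check: U(26, 16) = 38.

r = 26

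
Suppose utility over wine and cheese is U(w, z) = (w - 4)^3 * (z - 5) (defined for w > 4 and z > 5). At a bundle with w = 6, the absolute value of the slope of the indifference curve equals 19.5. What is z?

MU_w = 3·(w−4)^2·(z−5), MU_z = (w−4)^3.
MRS = (3/1)·(z−5)/(w−4).
Substitute w = 6: MRS = (z − 5)/(2/3). Setting this equal to 19.5 gives z − 5 = 19.5·(2/3) = 13, so z = 18.

z = 18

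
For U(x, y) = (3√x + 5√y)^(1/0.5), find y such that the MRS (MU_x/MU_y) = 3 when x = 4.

For CES with ρ = 0.5, MRS = (3/5)·√(y/x).
Setting (3/5)·√(y/4) = 3 gives √(y/4) = 5, so y/4 = 25 and y = 100.

y = 100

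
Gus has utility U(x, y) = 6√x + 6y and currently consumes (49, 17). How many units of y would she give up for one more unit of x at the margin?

MU_x = 6/(2√x), MU_y = 6.
MRS = 6/(2√x) ÷ 6.
At (49, 17): MRS = 1/14.
The indifference curve has slope −1/14 at this bundle.

MRS = 1/14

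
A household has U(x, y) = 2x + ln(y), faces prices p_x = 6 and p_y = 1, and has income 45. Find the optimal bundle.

MU_x = 2, MU_y = 1/y.
MRS = 2 ÷ (1/y).
Tangency: set MRS = p_x/p_y = 6/1 = 6.
MRS depends only on y: 2·y = 6 ⇒ y* = 6/2 = 3.
From the budget, 6·x = 45 − 1·3 = 42, so x* = 7.

x* = 7, y* = 3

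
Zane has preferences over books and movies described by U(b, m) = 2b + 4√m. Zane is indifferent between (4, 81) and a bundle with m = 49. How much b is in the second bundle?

U(4, 81) = 44.
Set U(b, 49) = 44 and solve.
With m = 49: √49 = 7, so 2b = 44 − 4·7 = 16 and b = 8.
Check: U(8, 49) = 44.

b = 8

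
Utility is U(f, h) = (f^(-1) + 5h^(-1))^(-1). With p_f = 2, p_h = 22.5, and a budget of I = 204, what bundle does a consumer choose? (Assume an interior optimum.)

For CES with ρ = -1, MRS = (1/5)·(h/f)^2.
Tangency: set MRS = p_f/p_h = 2/22.5 = 4/45.
So (h/f)^2 = 4/9; taking the square root, h/f = 2/3, i.e. h = (2/3)·f.
Substitute into the budget 2·f + 22.5·h = 204: 17·f = 204, so f* = 12 and h* = (2/3)·12 = 8.

f* = 12, h* = 8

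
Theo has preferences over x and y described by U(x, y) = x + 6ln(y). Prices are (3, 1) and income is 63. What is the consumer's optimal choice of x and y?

MU_x = 1, MU_y = 6/y.
MRS = 1 ÷ (6/y).
Tangency: set MRS = p_x/p_y = 3/1 = 3.
MRS depends only on y: (1/6)·y = 3 ⇒ y* = 3/(1/6) = 18.
From the budget, 3·x = 63 − 1·18 = 45, so x* = 15.

x* = 15, y* = 18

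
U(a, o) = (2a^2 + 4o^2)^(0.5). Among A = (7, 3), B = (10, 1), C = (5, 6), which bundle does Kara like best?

Evaluate utility at each bundle:
U(A) = 11.576.
U(B) = 14.283.
U(C) = 13.928.
Highest utility is B, so B ≻ C ≻ A.

Bundle B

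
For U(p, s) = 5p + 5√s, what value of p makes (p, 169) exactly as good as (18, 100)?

p = 15

U(18, 100) = 140.
Set U(p, 169) = 140 and solve.
With s = 169: √169 = 13, so 5p = 140 − 5·13 = 75 and p = 15.
Check: U(15, 169) = 140.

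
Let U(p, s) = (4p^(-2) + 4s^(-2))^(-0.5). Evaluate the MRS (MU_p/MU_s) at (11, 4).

For CES with ρ = -2, MRS = (s/p)^3.
At (11, 4): MRS = 64/1331.
So at (11, 4) the consumer would give up 64/1331 units of s for one more unit of p.

MRS = 64/1331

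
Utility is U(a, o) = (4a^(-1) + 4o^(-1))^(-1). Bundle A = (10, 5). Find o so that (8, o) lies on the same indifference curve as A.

U depends on (a, o) only through S = 4a^(-1) + 4o^(-1), so equal utility means equal S. At (10, 5): S = 1.2.
With a = 8: 4·8^(-1) = 0.5, so 4o^(-1) = 1.2 − 0.5 = 0.7, i.e. o^(-1) = 7/40.
Hence o = 1/(7/40) = 40/7.
Check: U(8, 40/7) = 0.8333.

o = 40/7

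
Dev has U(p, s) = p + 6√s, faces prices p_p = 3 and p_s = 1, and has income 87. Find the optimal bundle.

MU_p = 1, MU_s = 6/(2√s).
MRS = 1 ÷ (6/(2√s)).
Tangency: set MRS = p_p/p_s = 3/1 = 3.
MRS depends only on s: (1/3)·√s = 3 ⇒ √s = 3/(1/3) = 9 ⇒ s* = 81.
From the budget, 3·p = 87 − 1·81 = 6, so p* = 2.

p* = 2, s* = 81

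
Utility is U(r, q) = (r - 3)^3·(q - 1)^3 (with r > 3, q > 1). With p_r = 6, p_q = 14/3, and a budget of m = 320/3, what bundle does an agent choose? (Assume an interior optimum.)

MU_r = 3·(r−3)^2·(q−1)^3, MU_q = 3·(r−3)^3·(q−1)^2.
MRS = (q−1)/(r−3).
Tangency: set MRS = p_r/p_q = 6/(14/3) = 9/7.
So (q − 1)/(r − 3) = 9/7, i.e. (q − 1) = (9/7)·(r − 3).
Rewrite the budget in excess-of-subsistence terms: 6·(r − 3) + (14/3)·(q − 1) = 320/3 − 6·3 − (14/3)·1 = 84.
Substituting, 12·(r − 3) = 84, so r − 3 = 7 and r* = 10.
Then q − 1 = (9/7)·7 = 9, so q* = 10.

r* = 10, q* = 10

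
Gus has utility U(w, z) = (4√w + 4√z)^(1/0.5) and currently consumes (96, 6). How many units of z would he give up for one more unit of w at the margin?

For CES with ρ = 0.5, MRS = √(z/w).
At (96, 6): MRS = 0.25.
The indifference curve has slope −0.25 at this bundle.

MRS = 0.25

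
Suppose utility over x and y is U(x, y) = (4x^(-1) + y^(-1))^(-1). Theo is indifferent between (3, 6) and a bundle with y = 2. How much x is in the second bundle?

x = 4

U depends on (x, y) only through S = 4x^(-1) + y^(-1), so equal utility means equal S. At (3, 6): S = 1.5.
With y = 2: 2^(-1) = 0.5, so 4x^(-1) = 1.5 − 0.5 = 1, i.e. x^(-1) = 0.25.
Hence x = 1/0.25 = 4.
Check: U(4, 2) = 0.6667.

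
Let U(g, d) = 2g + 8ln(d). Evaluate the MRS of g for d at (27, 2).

MU_g = 2, MU_d = 8/d.
MRS = 2 ÷ (8/d).
At (27, 2): MRS = 0.5.
That is, one extra unit of g is worth 0.5 units of d at the margin.

MRS = 0.5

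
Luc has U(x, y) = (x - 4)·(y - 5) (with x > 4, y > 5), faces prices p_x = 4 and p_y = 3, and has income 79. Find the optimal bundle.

x* = 10, y* = 13

MU_x = (y−5), MU_y = (x−4).
MRS = (y−5)/(x−4).
Tangency: set MRS = p_x/p_y = 4/3.
So (y − 5)/(x − 4) = 4/3, i.e. (y − 5) = (4/3)·(x − 4).
Rewrite the budget in excess-of-subsistence terms: 4·(x − 4) + 3·(y − 5) = 79 − 4·4 − 3·5 = 48.
Substituting, 8·(x − 4) = 48, so x − 4 = 6 and x* = 10.
Then y − 5 = (4/3)·6 = 8, so y* = 13.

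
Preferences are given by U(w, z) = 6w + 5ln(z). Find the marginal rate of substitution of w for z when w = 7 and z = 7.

MRS = 8.4

MU_w = 6, MU_z = 5/z.
MRS = 6 ÷ (5/z).
At (7, 7): MRS = 8.4.
The indifference curve has slope −8.4 at this bundle.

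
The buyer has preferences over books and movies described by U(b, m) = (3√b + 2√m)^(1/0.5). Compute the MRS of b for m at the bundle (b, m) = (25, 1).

MRS = 0.3

For CES with ρ = 0.5, MRS = (3/2)·√(m/b).
At (25, 1): MRS = 0.3.
So at (25, 1) the consumer would give up 0.3 units of m for one more unit of b.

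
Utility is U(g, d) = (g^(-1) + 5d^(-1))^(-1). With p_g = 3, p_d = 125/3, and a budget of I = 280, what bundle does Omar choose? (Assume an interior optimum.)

For CES with ρ = -1, MRS = (1/5)·(d/g)^2.
Tangency: set MRS = p_g/p_d = 3/(125/3) = 9/125.
So (d/g)^2 = 9/25; taking the square root, d/g = 0.6, i.e. d = 0.6·g.
Substitute into the budget 3·g + (125/3)·d = 280: 28·g = 280, so g* = 10 and d* = 0.6·10 = 6.

g* = 10, d* = 6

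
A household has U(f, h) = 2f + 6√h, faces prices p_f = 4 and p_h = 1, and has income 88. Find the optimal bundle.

MU_f = 2, MU_h = 6/(2√h).
MRS = 2 ÷ (6/(2√h)).
Tangency: set MRS = p_f/p_h = 4/1 = 4.
MRS depends only on h: (2/3)·√h = 4 ⇒ √h = 4/(2/3) = 6 ⇒ h* = 36.
From the budget, 4·f = 88 − 1·36 = 52, so f* = 13.

f* = 13, h* = 36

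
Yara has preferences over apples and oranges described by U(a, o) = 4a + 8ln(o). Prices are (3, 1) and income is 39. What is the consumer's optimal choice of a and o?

MU_a = 4, MU_o = 8/o.
MRS = 4 ÷ (8/o).
Tangency: set MRS = p_a/p_o = 3/1 = 3.
MRS depends only on o: 0.5·o = 3 ⇒ o* = 3/0.5 = 6.
From the budget, 3·a = 39 − 1·6 = 33, so a* = 11.

a* = 11, o* = 6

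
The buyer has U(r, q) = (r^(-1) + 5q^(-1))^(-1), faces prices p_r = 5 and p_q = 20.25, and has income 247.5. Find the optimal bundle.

For CES with ρ = -1, MRS = (1/5)·(q/r)^2.
Tangency: set MRS = p_r/p_q = 5/20.25 = 20/81.
So (q/r)^2 = 100/81; taking the square root, q/r = 10/9, i.e. q = (10/9)·r.
Substitute into the budget 5·r + 20.25·q = 247.5: 27.5·r = 247.5, so r* = 9 and q* = (10/9)·9 = 10.

r* = 9, q* = 10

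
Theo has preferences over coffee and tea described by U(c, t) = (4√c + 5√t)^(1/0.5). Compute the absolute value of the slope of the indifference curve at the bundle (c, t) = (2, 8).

For CES with ρ = 0.5, MRS = (4/5)·√(t/c).
At (2, 8): MRS = 1.6.
The indifference curve has slope −1.6 at this bundle.

MRS = 1.6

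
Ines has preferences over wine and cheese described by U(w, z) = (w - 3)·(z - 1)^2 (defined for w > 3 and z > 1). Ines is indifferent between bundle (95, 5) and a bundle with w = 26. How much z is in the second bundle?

U(95, 5) = 1472.
Set U(26, z) = 1472 and solve.
With w = 26: (26 − 3) = 23, so (z − 1)^2 = 1472/23 = 64.
Taking the square root (with z > 1): z − 1 = 8, so z = 9.
Check: U(26, 9) = 1472.

z = 9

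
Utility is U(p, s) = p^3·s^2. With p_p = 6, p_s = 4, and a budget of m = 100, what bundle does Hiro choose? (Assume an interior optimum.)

MU_p = 3·p^2·s^2 and MU_s = 2·p^3·s.
MRS = MU_p/MU_s = (3/2)·s/p.
Tangency: set MRS = p_p/p_s = 6/4 = 1.5.
So (3/2)·s/p = 1.5, i.e. s = p.
Substitute into the budget 6·p + 4·s = 100: 10·p = 100, so p* = 10.
Then s* = 10.

p* = 10, s* = 10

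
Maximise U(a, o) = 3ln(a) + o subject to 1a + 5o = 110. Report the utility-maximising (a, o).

MU_a = 3/a, MU_o = 1.
MRS = 3/a ÷ 1.
Tangency: set MRS = p_a/p_o = 1/5 = 0.2.
MRS depends only on a: 3/a = 0.2 ⇒ a* = 3/0.2 = 15.
From the budget, 5·o = 110 − 1·15 = 95, so o* = 19.

a* = 15, o* = 19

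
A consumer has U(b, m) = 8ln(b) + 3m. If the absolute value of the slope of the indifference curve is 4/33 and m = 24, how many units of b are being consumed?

b = 22

MU_b = 8/b, MU_m = 3.
MRS = 8/b ÷ 3.
MRS depends only on b: (8/3)/b = 4/33 ⇒ b = (8/3)/(4/33) = 22.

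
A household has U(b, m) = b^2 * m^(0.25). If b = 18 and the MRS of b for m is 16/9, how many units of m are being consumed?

MU_b = 2·b·m^(0.25) and MU_m = 0.25·b^2·m^(-0.75).
MRS = MU_b/MU_m = (8)·m/b.
Substitute b = 18: MRS = m/2.25. Setting m/2.25 = 16/9 gives m = (16/9)·2.25 = 4.

m = 4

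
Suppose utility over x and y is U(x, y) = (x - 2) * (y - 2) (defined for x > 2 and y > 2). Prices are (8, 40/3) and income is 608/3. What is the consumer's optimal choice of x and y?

x* = 12, y* = 8

MU_x = (y−2), MU_y = (x−2).
MRS = (y−2)/(x−2).
Tangency: set MRS = p_x/p_y = 8/(40/3) = 0.6.
So (y − 2)/(x − 2) = 0.6, i.e. (y − 2) = 0.6·(x − 2).
Rewrite the budget in excess-of-subsistence terms: 8·(x − 2) + (40/3)·(y − 2) = 608/3 − 8·2 − (40/3)·2 = 160.
Substituting, 16·(x − 2) = 160, so x − 2 = 10 and x* = 12.
Then y − 2 = 0.6·10 = 6, so y* = 8.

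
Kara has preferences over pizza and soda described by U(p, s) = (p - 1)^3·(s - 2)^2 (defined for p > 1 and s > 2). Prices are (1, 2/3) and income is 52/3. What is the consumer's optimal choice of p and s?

p* = 10, s* = 11

MU_p = 3·(p−1)^2·(s−2)^2, MU_s = 2·(p−1)^3·(s−2).
MRS = (3/2)·(s−2)/(p−1).
Tangency: set MRS = p_p/p_s = 1/(2/3) = 1.5.
So (3/2)·(s − 2)/(p − 1) = 1.5, i.e. (s − 2) = (p − 1).
Rewrite the budget in excess-of-subsistence terms: 1·(p − 1) + (2/3)·(s − 2) = 52/3 − 1·1 − (2/3)·2 = 15.
Substituting, (5/3)·(p − 1) = 15, so p − 1 = 9 and p* = 10.
Then s − 2 = 9, so s* = 11.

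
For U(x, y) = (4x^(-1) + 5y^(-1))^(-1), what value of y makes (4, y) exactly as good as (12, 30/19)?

U depends on (x, y) only through S = 4x^(-1) + 5y^(-1), so equal utility means equal S. At (12, 30/19): S = 3.5.
With x = 4: 4·4^(-1) = 1, so 5y^(-1) = 3.5 − 1 = 2.5, i.e. y^(-1) = 0.5.
Hence y = 1/0.5 = 2.
Check: U(4, 2) = 0.2857.

y = 2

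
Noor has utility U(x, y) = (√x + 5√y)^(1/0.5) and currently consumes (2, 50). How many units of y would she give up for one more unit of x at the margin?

MRS = 1

For CES with ρ = 0.5, MRS = (1/5)·√(y/x).
At (2, 50): MRS = 1.
So at (2, 50) the consumer would give up 1 units of y for one more unit of x.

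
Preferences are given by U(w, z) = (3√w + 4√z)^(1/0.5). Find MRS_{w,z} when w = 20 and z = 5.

For CES with ρ = 0.5, MRS = (3/4)·√(z/w).
At (20, 5): MRS = 0.375.
The indifference curve has slope −0.375 at this bundle.

MRS = 0.375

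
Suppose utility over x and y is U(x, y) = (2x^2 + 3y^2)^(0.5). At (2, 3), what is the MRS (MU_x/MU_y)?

MRS = 4/9

For CES with ρ = 2, MRS = (2/3)·(y/x)^(-1).
At (2, 3): MRS = 4/9.
The indifference curve has slope −4/9 at this bundle.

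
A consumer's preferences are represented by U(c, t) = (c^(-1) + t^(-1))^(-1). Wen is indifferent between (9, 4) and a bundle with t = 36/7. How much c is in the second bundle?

U depends on (c, t) only through S = c^(-1) + t^(-1), so equal utility means equal S. At (9, 4): S = 13/36.
With t = 36/7: (36/7)^(-1) = 7/36, so c^(-1) = 13/36 − 7/36 = 1/6.
Hence c = 1/(1/6) = 6.
Check: U(6, 36/7) = 2.7692.

c = 6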